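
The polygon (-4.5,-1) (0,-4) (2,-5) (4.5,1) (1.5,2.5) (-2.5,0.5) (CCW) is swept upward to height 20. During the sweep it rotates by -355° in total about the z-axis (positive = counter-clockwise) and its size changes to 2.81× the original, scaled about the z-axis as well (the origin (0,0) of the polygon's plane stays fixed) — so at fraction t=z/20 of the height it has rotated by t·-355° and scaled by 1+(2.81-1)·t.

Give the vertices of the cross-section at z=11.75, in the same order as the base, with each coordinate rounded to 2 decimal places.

Cross-section at z=11.75: (9.14,-2.63) (3.95,7.25) (1.31,11.03) (-9.14,2.63) (-5.18,-3.05) (4.04,-3.37)

t = z/height = 11.75/20 = 0.5875
s = 1 + (scale-1)·z/height = 1 + (2.81-1)·11.75/20 = 2.063375
θ = twist·z/height = -355°·11.75/20 = -208.5625° = -3.640102 rad
cos θ = -0.878296, sin θ = 0.478117 (intermediates below are computed at full precision and shown rounded to 5 d.p.)
v1: (-4.5,-1) → rotate → (4.43045,-1.27323) → ×s → (9.14168,-2.62715) → (9.14,-2.63)
v2: (0,-4) → rotate → (1.91247,3.51318) → ×s → (3.94614,7.24902) → (3.95,7.25)
v3: (2,-5) → rotate → (0.63399,5.34771) → ×s → (1.30817,11.03434) → (1.31,11.03)
v4: (4.5,1) → rotate → (-4.43045,1.27323) → ×s → (-9.14168,2.62715) → (-9.14,2.63)
v5: (1.5,2.5) → rotate → (-2.51274,-1.47856) → ×s → (-5.18472,-3.05083) → (-5.18,-3.05)
v6: (-2.5,0.5) → rotate → (1.95668,-1.63444) → ×s → (4.03737,-3.37246) → (4.04,-3.37)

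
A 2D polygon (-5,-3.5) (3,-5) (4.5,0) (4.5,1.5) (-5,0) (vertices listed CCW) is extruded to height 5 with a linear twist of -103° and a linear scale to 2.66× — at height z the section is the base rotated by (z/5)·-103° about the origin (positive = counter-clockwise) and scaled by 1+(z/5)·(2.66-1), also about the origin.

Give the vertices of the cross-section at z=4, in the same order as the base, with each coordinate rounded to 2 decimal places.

t = z/height = 4/5 = 0.8
s = 1 + (scale-1)·z/height = 1 + (2.66-1)·4/5 = 2.328000
θ = twist·z/height = -103°·4/5 = -82.4000° = -1.438151 rad
cos θ = 0.132256, sin θ = -0.991216 (intermediates below are computed at full precision and shown rounded to 5 d.p.)
v1: (-5,-3.5) → rotate → (-4.13054,4.49318) → ×s → (-9.61589,10.46012) → (-9.62,10.46)
v2: (3,-5) → rotate → (-4.55931,-3.63493) → ×s → (-10.61407,-8.46211) → (-10.61,-8.46)
v3: (4.5,0) → rotate → (0.59515,-4.46047) → ×s → (1.38552,-10.38397) → (1.39,-10.38)
v4: (4.5,1.5) → rotate → (2.08198,-4.26209) → ×s → (4.84684,-9.92213) → (4.85,-9.92)
v5: (-5,0) → rotate → (-0.66128,4.95608) → ×s → (-1.53946,11.53775) → (-1.54,11.54)

Cross-section at z=4: (-9.62,10.46) (-10.61,-8.46) (1.39,-10.38) (4.85,-9.92) (-1.54,11.54)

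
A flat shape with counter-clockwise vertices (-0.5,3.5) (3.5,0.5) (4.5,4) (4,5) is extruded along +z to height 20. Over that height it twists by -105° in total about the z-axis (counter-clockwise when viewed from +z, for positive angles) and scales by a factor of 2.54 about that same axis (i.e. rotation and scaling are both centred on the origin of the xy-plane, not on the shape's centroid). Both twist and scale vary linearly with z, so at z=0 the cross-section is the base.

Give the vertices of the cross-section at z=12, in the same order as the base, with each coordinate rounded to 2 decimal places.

t = z/height = 12/20 = 0.6
s = 1 + (scale-1)·z/height = 1 + (2.54-1)·12/20 = 1.924000
θ = twist·z/height = -105°·12/20 = -63.0000° = -1.099557 rad
cos θ = 0.453990, sin θ = -0.891007 (intermediates below are computed at full precision and shown rounded to 5 d.p.)
v1: (-0.5,3.5) → rotate → (2.89153,2.03447) → ×s → (5.56330,3.91432) → (5.56,3.91)
v2: (3.5,0.5) → rotate → (2.03447,-2.89153) → ×s → (3.91432,-5.56330) → (3.91,-5.56)
v3: (4.5,4) → rotate → (5.60698,-2.19357) → ×s → (10.78784,-4.22042) → (10.79,-4.22)
v4: (4,5) → rotate → (6.27099,-1.29407) → ×s → (12.06539,-2.48980) → (12.07,-2.49)

Cross-section at z=12: (5.56,3.91) (3.91,-5.56) (10.79,-4.22) (12.07,-2.49)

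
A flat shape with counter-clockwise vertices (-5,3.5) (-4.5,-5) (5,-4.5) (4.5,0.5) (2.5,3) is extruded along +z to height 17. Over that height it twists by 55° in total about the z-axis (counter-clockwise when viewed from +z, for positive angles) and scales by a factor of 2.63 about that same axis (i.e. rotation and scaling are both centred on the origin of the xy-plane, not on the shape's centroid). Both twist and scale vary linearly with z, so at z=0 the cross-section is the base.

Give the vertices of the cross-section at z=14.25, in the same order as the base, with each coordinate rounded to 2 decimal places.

Cross-section at z=14.25: (-14.17,-2.78) (1.14,-15.88) (15.88,1.14) (6.53,8.49) (-1.01,9.19)

t = z/height = 14.25/17 = 0.838235
s = 1 + (scale-1)·z/height = 1 + (2.63-1)·14.25/17 = 2.366324
θ = twist·z/height = 55°·14.25/17 = 46.1029° = 0.804648 rad
cos θ = 0.693365, sin θ = 0.720587 (intermediates below are computed at full precision and shown rounded to 5 d.p.)
v1: (-5,3.5) → rotate → (-5.98888,-1.17616) → ×s → (-14.17162,-2.78317) → (-14.17,-2.78)
v2: (-4.5,-5) → rotate → (0.48279,-6.70946) → ×s → (1.14244,-15.87676) → (1.14,-15.88)
v3: (5,-4.5) → rotate → (6.70946,0.48279) → ×s → (15.87676,1.14244) → (15.88,1.14)
v4: (4.5,0.5) → rotate → (2.75985,3.58932) → ×s → (6.53069,8.49350) → (6.53,8.49)
v5: (2.5,3) → rotate → (-0.42835,3.88156) → ×s → (-1.01361,9.18503) → (-1.01,9.19)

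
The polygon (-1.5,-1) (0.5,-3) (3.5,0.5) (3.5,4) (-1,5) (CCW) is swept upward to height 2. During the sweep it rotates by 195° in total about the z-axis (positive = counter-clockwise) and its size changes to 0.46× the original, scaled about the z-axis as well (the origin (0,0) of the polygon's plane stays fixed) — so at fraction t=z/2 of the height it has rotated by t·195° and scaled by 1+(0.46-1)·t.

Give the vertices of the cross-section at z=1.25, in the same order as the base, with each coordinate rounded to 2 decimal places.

Cross-section at z=1.25: (1.09,-0.49) (1.51,1.33) (-1.51,1.79) (-3.47,0.57) (-2.46,-2.31)

t = z/height = 1.25/2 = 0.625
s = 1 + (scale-1)·z/height = 1 + (0.46-1)·1.25/2 = 0.662500
θ = twist·z/height = 195°·1.25/2 = 121.8750° = 2.127120 rad
cos θ = -0.528068, sin θ = 0.849202 (intermediates below are computed at full precision and shown rounded to 5 d.p.)
v1: (-1.5,-1) → rotate → (1.64130,-0.74574) → ×s → (1.08736,-0.49405) → (1.09,-0.49)
v2: (0.5,-3) → rotate → (2.28357,2.00880) → ×s → (1.51287,1.33083) → (1.51,1.33)
v3: (3.5,0.5) → rotate → (-2.27284,2.70817) → ×s → (-1.50576,1.79417) → (-1.51,1.79)
v4: (3.5,4) → rotate → (-5.24505,0.85994) → ×s → (-3.47484,0.56971) → (-3.47,0.57)
v5: (-1,5) → rotate → (-3.71794,-3.48954) → ×s → (-2.46314,-2.31182) → (-2.46,-2.31)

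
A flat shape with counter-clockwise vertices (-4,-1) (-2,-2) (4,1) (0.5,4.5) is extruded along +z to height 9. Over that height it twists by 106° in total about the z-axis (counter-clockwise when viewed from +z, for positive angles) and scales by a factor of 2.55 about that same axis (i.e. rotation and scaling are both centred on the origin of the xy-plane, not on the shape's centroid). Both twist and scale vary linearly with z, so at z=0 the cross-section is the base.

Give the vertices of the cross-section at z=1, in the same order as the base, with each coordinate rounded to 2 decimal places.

Cross-section at z=1: (-4.35,-2.10) (-1.82,-2.77) (4.35,2.10) (-0.50,5.28)

t = z/height = 1/9 = 0.111111
s = 1 + (scale-1)·z/height = 1 + (2.55-1)·1/9 = 1.172222
θ = twist·z/height = 106°·1/9 = 11.7778° = 0.205561 rad
cos θ = 0.978947, sin θ = 0.204116 (intermediates below are computed at full precision and shown rounded to 5 d.p.)
v1: (-4,-1) → rotate → (-3.71167,-1.79541) → ×s → (-4.35090,-2.10462) → (-4.35,-2.10)
v2: (-2,-2) → rotate → (-1.54966,-2.36613) → ×s → (-1.81655,-2.77363) → (-1.82,-2.77)
v3: (4,1) → rotate → (3.71167,1.79541) → ×s → (4.35090,2.10462) → (4.35,2.10)
v4: (0.5,4.5) → rotate → (-0.42905,4.50732) → ×s → (-0.50294,5.28358) → (-0.50,5.28)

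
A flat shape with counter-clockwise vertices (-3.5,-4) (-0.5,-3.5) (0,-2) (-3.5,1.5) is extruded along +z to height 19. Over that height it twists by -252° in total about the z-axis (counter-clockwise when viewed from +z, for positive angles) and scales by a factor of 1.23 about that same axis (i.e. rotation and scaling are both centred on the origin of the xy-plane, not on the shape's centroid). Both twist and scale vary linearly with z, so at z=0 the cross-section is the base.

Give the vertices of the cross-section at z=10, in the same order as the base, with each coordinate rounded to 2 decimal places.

Cross-section at z=10: (-0.64,5.92) (-2.51,3.07) (-1.65,1.52) (3.89,1.75)

t = z/height = 10/19 = 0.526316
s = 1 + (scale-1)·z/height = 1 + (1.23-1)·10/19 = 1.121053
θ = twist·z/height = -252°·10/19 = -132.6316° = -2.314858 rad
cos θ = -0.677282, sin θ = -0.735724 (intermediates below are computed at full precision and shown rounded to 5 d.p.)
v1: (-3.5,-4) → rotate → (-0.57241,5.28416) → ×s → (-0.64170,5.92382) → (-0.64,5.92)
v2: (-0.5,-3.5) → rotate → (-2.23639,2.73835) → ×s → (-2.50711,3.06983) → (-2.51,3.07)
v3: (0,-2) → rotate → (-1.47145,1.35456) → ×s → (-1.64957,1.51854) → (-1.65,1.52)
v4: (-3.5,1.5) → rotate → (3.47407,1.55911) → ×s → (3.89462,1.74785) → (3.89,1.75)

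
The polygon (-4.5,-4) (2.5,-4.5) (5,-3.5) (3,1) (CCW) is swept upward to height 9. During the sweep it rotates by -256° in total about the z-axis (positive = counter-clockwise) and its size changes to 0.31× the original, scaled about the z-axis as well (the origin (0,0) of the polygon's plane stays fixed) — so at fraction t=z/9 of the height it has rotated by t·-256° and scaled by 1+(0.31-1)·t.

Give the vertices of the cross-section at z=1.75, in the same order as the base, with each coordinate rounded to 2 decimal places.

Cross-section at z=1.75: (-5.16,0.74) (-1.58,-4.17) (0.48,-5.26) (2.34,-1.42)

t = z/height = 1.75/9 = 0.194444
s = 1 + (scale-1)·z/height = 1 + (0.31-1)·1.75/9 = 0.865833
θ = twist·z/height = -256°·1.75/9 = -49.7778° = -0.868786 rad
cos θ = 0.645754, sin θ = -0.763546 (intermediates below are computed at full precision and shown rounded to 5 d.p.)
v1: (-4.5,-4) → rotate → (-5.96007,0.85294) → ×s → (-5.16043,0.73850) → (-5.16,0.74)
v2: (2.5,-4.5) → rotate → (-1.82157,-4.81476) → ×s → (-1.57718,-4.16878) → (-1.58,-4.17)
v3: (5,-3.5) → rotate → (0.55636,-6.07787) → ×s → (0.48171,-5.26242) → (0.48,-5.26)
v4: (3,1) → rotate → (2.70081,-1.64488) → ×s → (2.33845,-1.42419) → (2.34,-1.42)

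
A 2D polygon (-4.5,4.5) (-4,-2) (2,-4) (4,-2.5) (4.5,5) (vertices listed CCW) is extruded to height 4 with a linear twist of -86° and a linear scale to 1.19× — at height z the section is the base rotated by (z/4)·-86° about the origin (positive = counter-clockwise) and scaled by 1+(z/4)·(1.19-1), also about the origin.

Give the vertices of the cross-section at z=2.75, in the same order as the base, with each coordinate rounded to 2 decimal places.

t = z/height = 2.75/4 = 0.6875
s = 1 + (scale-1)·z/height = 1 + (1.19-1)·2.75/4 = 1.130625
θ = twist·z/height = -86°·2.75/4 = -59.1250° = -1.031926 rad
cos θ = 0.513167, sin θ = -0.858289 (intermediates below are computed at full precision and shown rounded to 5 d.p.)
v1: (-4.5,4.5) → rotate → (1.55305,6.17155) → ×s → (1.75592,6.97771) → (1.76,6.98)
v2: (-4,-2) → rotate → (-3.76925,2.40682) → ×s → (-4.26160,2.72121) → (-4.26,2.72)
v3: (2,-4) → rotate → (-2.40682,-3.76925) → ×s → (-2.72121,-4.26160) → (-2.72,-4.26)
v4: (4,-2.5) → rotate → (-0.09306,-4.71607) → ×s → (-0.10521,-5.33211) → (-0.11,-5.33)
v5: (4.5,5) → rotate → (6.60070,-1.29647) → ×s → (7.46291,-1.46582) → (7.46,-1.47)

Cross-section at z=2.75: (1.76,6.98) (-4.26,2.72) (-2.72,-4.26) (-0.11,-5.33) (7.46,-1.47)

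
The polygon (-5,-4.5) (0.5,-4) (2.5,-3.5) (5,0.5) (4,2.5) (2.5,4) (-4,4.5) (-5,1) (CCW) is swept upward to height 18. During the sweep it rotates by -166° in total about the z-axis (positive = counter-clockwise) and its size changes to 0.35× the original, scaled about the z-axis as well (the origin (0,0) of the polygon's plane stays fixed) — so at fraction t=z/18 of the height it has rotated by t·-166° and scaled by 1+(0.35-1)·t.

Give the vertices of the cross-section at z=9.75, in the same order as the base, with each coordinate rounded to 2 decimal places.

t = z/height = 9.75/18 = 0.541667
s = 1 + (scale-1)·z/height = 1 + (0.35-1)·9.75/18 = 0.647917
θ = twist·z/height = -166°·9.75/18 = -89.9167° = -1.569342 rad
cos θ = 0.001454, sin θ = -0.999999 (intermediates below are computed at full precision and shown rounded to 5 d.p.)
v1: (-5,-4.5) → rotate → (-4.50727,4.99345) → ×s → (-2.92033,3.23534) → (-2.92,3.24)
v2: (0.5,-4) → rotate → (-3.99927,-0.50582) → ×s → (-2.59119,-0.32773) → (-2.59,-0.33)
v3: (2.5,-3.5) → rotate → (-3.49636,-2.50509) → ×s → (-2.26535,-1.62309) → (-2.27,-1.62)
v4: (5,0.5) → rotate → (0.50727,-4.99927) → ×s → (0.32867,-3.23911) → (0.33,-3.24)
v5: (4,2.5) → rotate → (2.50582,-3.99636) → ×s → (1.62356,-2.58931) → (1.62,-2.59)
v6: (2.5,4) → rotate → (4.00363,-2.49418) → ×s → (2.59402,-1.61602) → (2.59,-1.62)
v7: (-4,4.5) → rotate → (4.49418,4.00654) → ×s → (2.91185,2.59590) → (2.91,2.60)
v8: (-5,1) → rotate → (0.99273,5.00145) → ×s → (0.64320,3.24052) → (0.64,3.24)

Cross-section at z=9.75: (-2.92,3.24) (-2.59,-0.33) (-2.27,-1.62) (0.33,-3.24) (1.62,-2.59) (2.59,-1.62) (2.91,2.60) (0.64,3.24)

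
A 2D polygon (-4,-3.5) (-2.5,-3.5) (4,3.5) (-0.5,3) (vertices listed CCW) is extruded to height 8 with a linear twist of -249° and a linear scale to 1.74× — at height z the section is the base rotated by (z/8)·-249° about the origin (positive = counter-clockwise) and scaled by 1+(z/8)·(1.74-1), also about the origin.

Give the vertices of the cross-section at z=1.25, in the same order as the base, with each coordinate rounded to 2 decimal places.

Cross-section at z=1.25: (-5.92,-0.24) (-4.62,-1.29) (5.92,0.24) (1.67,2.95)

t = z/height = 1.25/8 = 0.15625
s = 1 + (scale-1)·z/height = 1 + (1.74-1)·1.25/8 = 1.115625
θ = twist·z/height = -249°·1.25/8 = -38.9063° = -0.679042 rad
cos θ = 0.778175, sin θ = -0.628048 (intermediates below are computed at full precision and shown rounded to 5 d.p.)
v1: (-4,-3.5) → rotate → (-5.31087,-0.21142) → ×s → (-5.92494,-0.23586) → (-5.92,-0.24)
v2: (-2.5,-3.5) → rotate → (-4.14360,-1.15349) → ×s → (-4.62271,-1.28686) → (-4.62,-1.29)
v3: (4,3.5) → rotate → (5.31087,0.21142) → ×s → (5.92494,0.23586) → (5.92,0.24)
v4: (-0.5,3) → rotate → (1.49506,2.64855) → ×s → (1.66792,2.95479) → (1.67,2.95)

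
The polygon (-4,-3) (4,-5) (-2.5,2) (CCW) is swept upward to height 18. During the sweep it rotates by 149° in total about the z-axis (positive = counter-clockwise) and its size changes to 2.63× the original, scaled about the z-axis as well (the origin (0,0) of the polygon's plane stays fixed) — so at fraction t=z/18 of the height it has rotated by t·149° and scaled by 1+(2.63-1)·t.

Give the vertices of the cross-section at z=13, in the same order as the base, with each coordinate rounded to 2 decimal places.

t = z/height = 13/18 = 0.722222
s = 1 + (scale-1)·z/height = 1 + (2.63-1)·13/18 = 2.177222
θ = twist·z/height = 149°·13/18 = 107.6111° = 1.878168 rad
cos θ = -0.302555, sin θ = 0.953132 (intermediates below are computed at full precision and shown rounded to 5 d.p.)
v1: (-4,-3) → rotate → (4.06961,-2.90486) → ×s → (8.86046,-6.32453) → (8.86,-6.32)
v2: (4,-5) → rotate → (3.55544,5.32530) → ×s → (7.74099,11.59437) → (7.74,11.59)
v3: (-2.5,2) → rotate → (-1.14988,-2.98794) → ×s → (-2.50354,-6.50541) → (-2.50,-6.51)

Cross-section at z=13: (8.86,-6.32) (7.74,11.59) (-2.50,-6.51)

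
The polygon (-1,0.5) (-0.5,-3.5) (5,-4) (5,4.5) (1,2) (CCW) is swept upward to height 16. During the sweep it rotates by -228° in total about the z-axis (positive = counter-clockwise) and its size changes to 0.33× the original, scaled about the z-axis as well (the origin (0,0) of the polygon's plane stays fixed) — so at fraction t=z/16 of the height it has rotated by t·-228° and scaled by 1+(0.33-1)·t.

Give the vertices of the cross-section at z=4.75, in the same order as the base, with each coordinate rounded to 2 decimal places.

Cross-section at z=4.75: (0.07,0.89) (-2.75,-0.69) (-1.44,-4.92) (4.86,-2.34) (1.79,-0.13)

t = z/height = 4.75/16 = 0.296875
s = 1 + (scale-1)·z/height = 1 + (0.33-1)·4.75/16 = 0.801094
θ = twist·z/height = -228°·4.75/16 = -67.6875° = -1.181370 rad
cos θ = 0.379658, sin θ = -0.925127 (intermediates below are computed at full precision and shown rounded to 5 d.p.)
v1: (-1,0.5) → rotate → (0.08291,1.11496) → ×s → (0.06642,0.89318) → (0.07,0.89)
v2: (-0.5,-3.5) → rotate → (-3.42777,-0.86624) → ×s → (-2.74597,-0.69394) → (-2.75,-0.69)
v3: (5,-4) → rotate → (-1.80222,-6.14427) → ×s → (-1.44375,-4.92213) → (-1.44,-4.92)
v4: (5,4.5) → rotate → (6.06136,-2.91717) → ×s → (4.85572,-2.33693) → (4.86,-2.34)
v5: (1,2) → rotate → (2.22991,-0.16581) → ×s → (1.78637,-0.13283) → (1.79,-0.13)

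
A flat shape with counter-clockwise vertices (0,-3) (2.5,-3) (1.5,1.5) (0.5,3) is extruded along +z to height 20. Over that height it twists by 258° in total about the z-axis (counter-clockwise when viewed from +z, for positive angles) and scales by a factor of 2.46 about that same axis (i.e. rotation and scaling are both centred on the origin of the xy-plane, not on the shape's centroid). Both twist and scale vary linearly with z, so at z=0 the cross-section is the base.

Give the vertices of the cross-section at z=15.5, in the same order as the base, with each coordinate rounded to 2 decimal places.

t = z/height = 15.5/20 = 0.775
s = 1 + (scale-1)·z/height = 1 + (2.46-1)·15.5/20 = 2.131500
θ = twist·z/height = 258°·15.5/20 = 199.9500° = 3.489786 rad
cos θ = -0.939991, sin θ = -0.341200 (intermediates below are computed at full precision and shown rounded to 5 d.p.)
v1: (0,-3) → rotate → (-1.02360,2.81997) → ×s → (-2.18180,6.01077) → (-2.18,6.01)
v2: (2.5,-3) → rotate → (-3.37358,1.96697) → ×s → (-7.19078,4.19260) → (-7.19,4.19)
v3: (1.5,1.5) → rotate → (-0.89819,-1.92179) → ×s → (-1.91448,-4.09629) → (-1.91,-4.10)
v4: (0.5,3) → rotate → (0.55360,-2.99057) → ×s → (1.18001,-6.37440) → (1.18,-6.37)

Cross-section at z=15.5: (-2.18,6.01) (-7.19,4.19) (-1.91,-4.10) (1.18,-6.37)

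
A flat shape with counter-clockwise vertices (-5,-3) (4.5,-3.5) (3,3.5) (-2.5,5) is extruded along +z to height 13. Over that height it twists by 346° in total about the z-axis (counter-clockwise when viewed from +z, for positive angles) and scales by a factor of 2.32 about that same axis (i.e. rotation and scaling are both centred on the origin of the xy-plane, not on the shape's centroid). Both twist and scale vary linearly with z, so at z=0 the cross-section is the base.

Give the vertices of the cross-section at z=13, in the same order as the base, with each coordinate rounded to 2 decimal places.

t = z/height = 13/13 = 1
s = 1 + (scale-1)·z/height = 1 + (2.32-1)·13/13 = 2.320000
θ = twist·z/height = 346°·13/13 = 346.0000° = 6.038839 rad
cos θ = 0.970296, sin θ = -0.241922 (intermediates below are computed at full precision and shown rounded to 5 d.p.)
v1: (-5,-3) → rotate → (-5.57724,-1.70128) → ×s → (-12.93921,-3.94696) → (-12.94,-3.95)
v2: (4.5,-3.5) → rotate → (3.51960,-4.48468) → ×s → (8.16548,-10.40447) → (8.17,-10.40)
v3: (3,3.5) → rotate → (3.75761,2.67027) → ×s → (8.71766,6.19502) → (8.72,6.20)
v4: (-2.5,5) → rotate → (-1.21613,5.45628) → ×s → (-2.82142,12.65858) → (-2.82,12.66)

Cross-section at z=13: (-12.94,-3.95) (8.17,-10.40) (8.72,6.20) (-2.82,12.66)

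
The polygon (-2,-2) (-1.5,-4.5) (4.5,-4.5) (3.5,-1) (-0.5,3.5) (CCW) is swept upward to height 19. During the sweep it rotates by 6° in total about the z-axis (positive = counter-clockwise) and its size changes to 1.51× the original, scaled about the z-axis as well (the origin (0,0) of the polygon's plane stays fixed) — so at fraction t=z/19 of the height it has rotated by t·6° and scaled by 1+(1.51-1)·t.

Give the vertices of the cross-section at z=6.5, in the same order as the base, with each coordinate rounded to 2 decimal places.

t = z/height = 6.5/19 = 0.342105
s = 1 + (scale-1)·z/height = 1 + (1.51-1)·6.5/19 = 1.174474
θ = twist·z/height = 6°·6.5/19 = 2.0526° = 0.035825 rad
cos θ = 0.999358, sin θ = 0.035818 (intermediates below are computed at full precision and shown rounded to 5 d.p.)
v1: (-2,-2) → rotate → (-1.92708,-2.07035) → ×s → (-2.26331,-2.43157) → (-2.26,-2.43)
v2: (-1.5,-4.5) → rotate → (-1.33786,-4.55084) → ×s → (-1.57128,-5.34484) → (-1.57,-5.34)
v3: (4.5,-4.5) → rotate → (4.65829,-4.33593) → ×s → (5.47104,-5.09244) → (5.47,-5.09)
v4: (3.5,-1) → rotate → (3.53357,-0.87400) → ×s → (4.15009,-1.02649) → (4.15,-1.03)
v5: (-0.5,3.5) → rotate → (-0.62504,3.47985) → ×s → (-0.73409,4.08699) → (-0.73,4.09)

Cross-section at z=6.5: (-2.26,-2.43) (-1.57,-5.34) (5.47,-5.09) (4.15,-1.03) (-0.73,4.09)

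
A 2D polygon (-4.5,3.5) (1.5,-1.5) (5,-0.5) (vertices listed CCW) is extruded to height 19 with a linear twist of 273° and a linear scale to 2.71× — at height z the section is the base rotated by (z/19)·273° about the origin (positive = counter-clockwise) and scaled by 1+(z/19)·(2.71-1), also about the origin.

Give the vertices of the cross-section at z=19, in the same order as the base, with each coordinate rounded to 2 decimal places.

Cross-section at z=19: (8.83,12.67) (-3.85,-4.27) (-0.64,-13.60)

t = z/height = 19/19 = 1
s = 1 + (scale-1)·z/height = 1 + (2.71-1)·19/19 = 2.710000
θ = twist·z/height = 273°·19/19 = 273.0000° = 4.764749 rad
cos θ = 0.052336, sin θ = -0.998630 (intermediates below are computed at full precision and shown rounded to 5 d.p.)
v1: (-4.5,3.5) → rotate → (3.25969,4.67701) → ×s → (8.83376,12.67469) → (8.83,12.67)
v2: (1.5,-1.5) → rotate → (-1.41944,-1.57645) → ×s → (-3.84668,-4.27217) → (-3.85,-4.27)
v3: (5,-0.5) → rotate → (-0.23763,-5.01932) → ×s → (-0.64399,-13.60235) → (-0.64,-13.60)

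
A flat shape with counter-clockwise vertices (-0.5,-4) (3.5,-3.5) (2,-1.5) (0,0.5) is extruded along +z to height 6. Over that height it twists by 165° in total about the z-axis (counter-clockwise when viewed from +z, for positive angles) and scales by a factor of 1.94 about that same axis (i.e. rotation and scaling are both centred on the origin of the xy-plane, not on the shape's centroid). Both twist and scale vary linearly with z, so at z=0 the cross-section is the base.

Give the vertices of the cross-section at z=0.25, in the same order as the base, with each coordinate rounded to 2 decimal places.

Cross-section at z=0.25: (-0.02,-4.19) (4.05,-3.18) (2.25,-1.30) (-0.06,0.52)

t = z/height = 0.25/6 = 0.0416667
s = 1 + (scale-1)·z/height = 1 + (1.94-1)·0.25/6 = 1.039167
θ = twist·z/height = 165°·0.25/6 = 6.8750° = 0.119991 rad
cos θ = 0.992810, sin θ = 0.119704 (intermediates below are computed at full precision and shown rounded to 5 d.p.)
v1: (-0.5,-4) → rotate → (-0.01759,-4.03109) → ×s → (-0.01828,-4.18897) → (-0.02,-4.19)
v2: (3.5,-3.5) → rotate → (3.89380,-3.05587) → ×s → (4.04630,-3.17556) → (4.05,-3.18)
v3: (2,-1.5) → rotate → (2.16517,-1.24981) → ×s → (2.24998,-1.29876) → (2.25,-1.30)
v4: (0,0.5) → rotate → (-0.05985,0.49640) → ×s → (-0.06220,0.51585) → (-0.06,0.52)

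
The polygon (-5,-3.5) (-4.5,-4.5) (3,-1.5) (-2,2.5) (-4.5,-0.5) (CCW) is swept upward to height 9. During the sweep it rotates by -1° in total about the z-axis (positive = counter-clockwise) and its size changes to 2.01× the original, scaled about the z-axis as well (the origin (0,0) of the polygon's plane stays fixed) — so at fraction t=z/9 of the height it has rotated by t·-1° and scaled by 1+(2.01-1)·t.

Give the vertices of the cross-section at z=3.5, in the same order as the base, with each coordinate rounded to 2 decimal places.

t = z/height = 3.5/9 = 0.388889
s = 1 + (scale-1)·z/height = 1 + (2.01-1)·3.5/9 = 1.392778
θ = twist·z/height = -1°·3.5/9 = -0.3889° = -0.006787 rad
cos θ = 0.999977, sin θ = -0.006787 (intermediates below are computed at full precision and shown rounded to 5 d.p.)
v1: (-5,-3.5) → rotate → (-5.02364,-3.46598) → ×s → (-6.99681,-4.82734) → (-7.00,-4.83)
v2: (-4.5,-4.5) → rotate → (-4.53044,-4.46935) → ×s → (-6.30990,-6.22482) → (-6.31,-6.22)
v3: (3,-1.5) → rotate → (2.98975,-1.52033) → ×s → (4.16406,-2.11748) → (4.16,-2.12)
v4: (-2,2.5) → rotate → (-1.98299,2.51352) → ×s → (-2.76186,3.50077) → (-2.76,3.50)
v5: (-4.5,-0.5) → rotate → (-4.50329,-0.46945) → ×s → (-6.27208,-0.65383) → (-6.27,-0.65)

Cross-section at z=3.5: (-7.00,-4.83) (-6.31,-6.22) (4.16,-2.12) (-2.76,3.50) (-6.27,-0.65)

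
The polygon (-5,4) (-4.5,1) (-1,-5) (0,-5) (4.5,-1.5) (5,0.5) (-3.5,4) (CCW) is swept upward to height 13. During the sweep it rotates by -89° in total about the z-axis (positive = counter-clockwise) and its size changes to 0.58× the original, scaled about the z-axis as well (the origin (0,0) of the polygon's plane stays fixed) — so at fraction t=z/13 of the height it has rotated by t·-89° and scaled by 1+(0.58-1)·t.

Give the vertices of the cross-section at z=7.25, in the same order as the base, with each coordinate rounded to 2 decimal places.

t = z/height = 7.25/13 = 0.557692
s = 1 + (scale-1)·z/height = 1 + (0.58-1)·7.25/13 = 0.765769
θ = twist·z/height = -89°·7.25/13 = -49.6346° = -0.866287 rad
cos θ = 0.647660, sin θ = -0.761930 (intermediates below are computed at full precision and shown rounded to 5 d.p.)
v1: (-5,4) → rotate → (-0.19058,6.40029) → ×s → (-0.14594,4.90114) → (-0.15,4.90)
v2: (-4.5,1) → rotate → (-2.15254,4.07634) → ×s → (-1.64835,3.12154) → (-1.65,3.12)
v3: (-1,-5) → rotate → (-4.45731,-2.47637) → ×s → (-3.41327,-1.89633) → (-3.41,-1.90)
v4: (0,-5) → rotate → (-3.80965,-3.23830) → ×s → (-2.91731,-2.47979) → (-2.92,-2.48)
v5: (4.5,-1.5) → rotate → (1.77157,-4.40017) → ×s → (1.35662,-3.36952) → (1.36,-3.37)
v6: (5,0.5) → rotate → (3.61926,-3.48582) → ×s → (2.77152,-2.66933) → (2.77,-2.67)
v7: (-3.5,4) → rotate → (0.78091,5.25739) → ×s → (0.59800,4.02595) → (0.60,4.03)

Cross-section at z=7.25: (-0.15,4.90) (-1.65,3.12) (-3.41,-1.90) (-2.92,-2.48) (1.36,-3.37) (2.77,-2.67) (0.60,4.03)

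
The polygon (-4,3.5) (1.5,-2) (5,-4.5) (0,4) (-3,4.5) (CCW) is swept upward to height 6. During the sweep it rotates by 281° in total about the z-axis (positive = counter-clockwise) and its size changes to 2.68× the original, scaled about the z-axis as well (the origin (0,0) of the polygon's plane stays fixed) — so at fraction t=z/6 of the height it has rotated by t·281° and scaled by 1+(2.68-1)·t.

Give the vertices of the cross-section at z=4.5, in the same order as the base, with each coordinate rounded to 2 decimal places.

Cross-section at z=4.5: (11.81,-2.18) (-5.22,2.15) (-14.91,2.96) (4.62,-7.77) (11.03,-5.27)

t = z/height = 4.5/6 = 0.75
s = 1 + (scale-1)·z/height = 1 + (2.68-1)·4.5/6 = 2.260000
θ = twist·z/height = 281°·4.5/6 = 210.7500° = 3.678281 rad
cos θ = -0.859406, sin θ = -0.511293 (intermediates below are computed at full precision and shown rounded to 5 d.p.)
v1: (-4,3.5) → rotate → (5.22715,-0.96275) → ×s → (11.81336,-2.17582) → (11.81,-2.18)
v2: (1.5,-2) → rotate → (-2.31170,0.95187) → ×s → (-5.22443,2.15123) → (-5.22,2.15)
v3: (5,-4.5) → rotate → (-6.59785,1.31086) → ×s → (-14.91114,2.96255) → (-14.91,2.96)
v4: (0,4) → rotate → (2.04517,-3.43763) → ×s → (4.62209,-7.76903) → (4.62,-7.77)
v5: (-3,4.5) → rotate → (4.87904,-2.33345) → ×s → (11.02663,-5.27360) → (11.03,-5.27)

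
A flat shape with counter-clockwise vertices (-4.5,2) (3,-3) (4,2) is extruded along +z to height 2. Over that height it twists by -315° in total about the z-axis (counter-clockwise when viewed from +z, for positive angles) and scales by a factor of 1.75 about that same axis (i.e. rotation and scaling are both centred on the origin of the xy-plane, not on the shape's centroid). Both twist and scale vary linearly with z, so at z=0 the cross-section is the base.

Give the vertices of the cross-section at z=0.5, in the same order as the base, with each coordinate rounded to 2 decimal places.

t = z/height = 0.5/2 = 0.25
s = 1 + (scale-1)·z/height = 1 + (1.75-1)·0.5/2 = 1.187500
θ = twist·z/height = -315°·0.5/2 = -78.7500° = -1.374447 rad
cos θ = 0.195090, sin θ = -0.980785 (intermediates below are computed at full precision and shown rounded to 5 d.p.)
v1: (-4.5,2) → rotate → (1.08366,4.80371) → ×s → (1.28685,5.70441) → (1.29,5.70)
v2: (3,-3) → rotate → (-2.35708,-3.52763) → ×s → (-2.79904,-4.18906) → (-2.80,-4.19)
v3: (4,2) → rotate → (2.74193,-3.53296) → ×s → (3.25604,-4.19539) → (3.26,-4.20)

Cross-section at z=0.5: (1.29,5.70) (-2.80,-4.19) (3.26,-4.20)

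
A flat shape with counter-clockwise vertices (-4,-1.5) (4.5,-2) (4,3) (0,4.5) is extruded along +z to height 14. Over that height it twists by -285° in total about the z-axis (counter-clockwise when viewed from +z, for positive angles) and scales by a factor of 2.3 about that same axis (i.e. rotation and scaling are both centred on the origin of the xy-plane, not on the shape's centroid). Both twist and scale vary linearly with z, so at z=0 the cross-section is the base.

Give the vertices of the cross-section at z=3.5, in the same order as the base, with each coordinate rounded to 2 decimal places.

Cross-section at z=3.5: (-3.59,4.38) (-0.59,-6.50) (5.47,-3.74) (5.65,1.92)

t = z/height = 3.5/14 = 0.25
s = 1 + (scale-1)·z/height = 1 + (2.3-1)·3.5/14 = 1.325000
θ = twist·z/height = -285°·3.5/14 = -71.2500° = -1.243547 rad
cos θ = 0.321439, sin θ = -0.946930 (intermediates below are computed at full precision and shown rounded to 5 d.p.)
v1: (-4,-1.5) → rotate → (-2.70615,3.30556) → ×s → (-3.58565,4.37987) → (-3.59,4.38)
v2: (4.5,-2) → rotate → (-0.44738,-4.90406) → ×s → (-0.59278,-6.49789) → (-0.59,-6.50)
v3: (4,3) → rotate → (4.12655,-2.82340) → ×s → (5.46768,-3.74101) → (5.47,-3.74)
v4: (0,4.5) → rotate → (4.26119,1.44648) → ×s → (5.64607,1.91658) → (5.65,1.92)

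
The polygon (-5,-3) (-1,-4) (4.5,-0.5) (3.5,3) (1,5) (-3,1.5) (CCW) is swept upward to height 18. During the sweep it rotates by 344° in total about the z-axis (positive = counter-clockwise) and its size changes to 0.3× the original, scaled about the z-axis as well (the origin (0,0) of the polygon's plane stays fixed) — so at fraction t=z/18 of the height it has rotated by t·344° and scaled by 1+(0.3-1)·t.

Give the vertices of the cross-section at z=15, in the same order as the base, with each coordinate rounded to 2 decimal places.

t = z/height = 15/18 = 0.833333
s = 1 + (scale-1)·z/height = 1 + (0.3-1)·15/18 = 0.416667
θ = twist·z/height = 344°·15/18 = 286.6667° = 5.003277 rad
cos θ = 0.286803, sin θ = -0.957990 (intermediates below are computed at full precision and shown rounded to 5 d.p.)
v1: (-5,-3) → rotate → (-4.30798,3.92954) → ×s → (-1.79499,1.63731) → (-1.79,1.64)
v2: (-1,-4) → rotate → (-4.11876,-0.18922) → ×s → (-1.71615,-0.07884) → (-1.72,-0.08)
v3: (4.5,-0.5) → rotate → (0.81162,-4.45435) → ×s → (0.33817,-1.85598) → (0.34,-1.86)
v4: (3.5,3) → rotate → (3.87778,-2.49255) → ×s → (1.61574,-1.03856) → (1.62,-1.04)
v5: (1,5) → rotate → (5.07675,0.47603) → ×s → (2.11531,0.19834) → (2.12,0.20)
v6: (-3,1.5) → rotate → (0.57657,3.30417) → ×s → (0.24024,1.37674) → (0.24,1.38)

Cross-section at z=15: (-1.79,1.64) (-1.72,-0.08) (0.34,-1.86) (1.62,-1.04) (2.12,0.20) (0.24,1.38)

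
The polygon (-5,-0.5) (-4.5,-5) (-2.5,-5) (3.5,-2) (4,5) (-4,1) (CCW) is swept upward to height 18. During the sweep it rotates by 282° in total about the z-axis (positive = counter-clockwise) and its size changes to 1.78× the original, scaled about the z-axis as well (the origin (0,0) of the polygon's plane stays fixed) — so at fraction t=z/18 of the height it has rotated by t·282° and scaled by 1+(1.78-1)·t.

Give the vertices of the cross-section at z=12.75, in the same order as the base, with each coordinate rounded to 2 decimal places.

Cross-section at z=12.75: (7.04,3.35) (3.95,9.67) (1.03,8.62) (-6.16,1.09) (-3.22,-9.40) (6.37,0.64)

t = z/height = 12.75/18 = 0.708333
s = 1 + (scale-1)·z/height = 1 + (1.78-1)·12.75/18 = 1.552500
θ = twist·z/height = 282°·12.75/18 = 199.7500° = 3.486295 rad
cos θ = -0.941176, sin θ = -0.337917 (intermediates below are computed at full precision and shown rounded to 5 d.p.)
v1: (-5,-0.5) → rotate → (4.53692,2.16017) → ×s → (7.04357,3.35367) → (7.04,3.35)
v2: (-4.5,-5) → rotate → (2.54571,6.22651) → ×s → (3.95221,9.66665) → (3.95,9.67)
v3: (-2.5,-5) → rotate → (0.66336,5.55067) → ×s → (1.02986,8.61742) → (1.03,8.62)
v4: (3.5,-2) → rotate → (-3.96995,0.69964) → ×s → (-6.16335,1.08620) → (-6.16,1.09)
v5: (4,5) → rotate → (-2.07512,-6.05755) → ×s → (-3.22162,-9.40434) → (-3.22,-9.40)
v6: (-4,1) → rotate → (4.10262,0.41049) → ×s → (6.36932,0.63729) → (6.37,0.64)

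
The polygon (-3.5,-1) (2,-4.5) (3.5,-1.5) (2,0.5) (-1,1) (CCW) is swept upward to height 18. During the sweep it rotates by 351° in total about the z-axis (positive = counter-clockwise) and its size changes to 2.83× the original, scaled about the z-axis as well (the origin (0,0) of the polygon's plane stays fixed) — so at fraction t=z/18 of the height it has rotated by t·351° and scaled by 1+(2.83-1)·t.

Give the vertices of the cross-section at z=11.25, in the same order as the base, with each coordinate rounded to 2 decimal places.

t = z/height = 11.25/18 = 0.625
s = 1 + (scale-1)·z/height = 1 + (2.83-1)·11.25/18 = 2.143750
θ = twist·z/height = 351°·11.25/18 = 219.3750° = 3.828816 rad
cos θ = -0.773010, sin θ = -0.634393 (intermediates below are computed at full precision and shown rounded to 5 d.p.)
v1: (-3.5,-1) → rotate → (2.07114,2.99339) → ×s → (4.44001,6.41707) → (4.44,6.42)
v2: (2,-4.5) → rotate → (-4.40079,2.20976) → ×s → (-9.43420,4.73717) → (-9.43,4.74)
v3: (3.5,-1.5) → rotate → (-3.65713,-1.06086) → ×s → (-7.83996,-2.27422) → (-7.84,-2.27)
v4: (2,0.5) → rotate → (-1.22882,-1.65529) → ×s → (-2.63429,-3.54853) → (-2.63,-3.55)
v5: (-1,1) → rotate → (1.40740,-0.13862) → ×s → (3.01712,-0.29716) → (3.02,-0.30)

Cross-section at z=11.25: (4.44,6.42) (-9.43,4.74) (-7.84,-2.27) (-2.63,-3.55) (3.02,-0.30)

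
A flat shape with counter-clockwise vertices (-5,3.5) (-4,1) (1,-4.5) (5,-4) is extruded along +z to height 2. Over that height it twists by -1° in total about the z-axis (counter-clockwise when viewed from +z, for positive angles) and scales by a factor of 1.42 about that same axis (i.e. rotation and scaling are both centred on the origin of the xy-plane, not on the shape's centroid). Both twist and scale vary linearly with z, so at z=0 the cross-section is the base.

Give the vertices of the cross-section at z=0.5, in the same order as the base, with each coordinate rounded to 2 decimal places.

Cross-section at z=0.5: (-5.51,3.89) (-4.42,1.12) (1.08,-4.98) (5.51,-4.44)

t = z/height = 0.5/2 = 0.25
s = 1 + (scale-1)·z/height = 1 + (1.42-1)·0.5/2 = 1.105000
θ = twist·z/height = -1°·0.5/2 = -0.2500° = -0.004363 rad
cos θ = 0.999990, sin θ = -0.004363 (intermediates below are computed at full precision and shown rounded to 5 d.p.)
v1: (-5,3.5) → rotate → (-4.98468,3.52178) → ×s → (-5.50807,3.89157) → (-5.51,3.89)
v2: (-4,1) → rotate → (-3.99560,1.01744) → ×s → (-4.41514,1.12428) → (-4.42,1.12)
v3: (1,-4.5) → rotate → (0.98036,-4.50432) → ×s → (1.08329,-4.97727) → (1.08,-4.98)
v4: (5,-4) → rotate → (4.98250,-4.02178) → ×s → (5.50566,-4.44407) → (5.51,-4.44)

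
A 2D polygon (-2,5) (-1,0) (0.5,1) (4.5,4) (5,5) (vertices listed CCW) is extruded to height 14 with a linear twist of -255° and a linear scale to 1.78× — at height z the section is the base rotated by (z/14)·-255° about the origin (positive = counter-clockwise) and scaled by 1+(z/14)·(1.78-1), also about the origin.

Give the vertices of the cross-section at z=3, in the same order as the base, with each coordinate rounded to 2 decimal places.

Cross-section at z=3: (3.41,5.28) (-0.68,0.95) (1.29,0.20) (6.85,-1.58) (8.14,-1.38)

t = z/height = 3/14 = 0.214286
s = 1 + (scale-1)·z/height = 1 + (1.78-1)·3/14 = 1.167143
θ = twist·z/height = -255°·3/14 = -54.6429° = -0.953698 rad
cos θ = 0.578671, sin θ = -0.815561 (intermediates below are computed at full precision and shown rounded to 5 d.p.)
v1: (-2,5) → rotate → (2.92046,4.52448) → ×s → (3.40860,5.28071) → (3.41,5.28)
v2: (-1,0) → rotate → (-0.57867,0.81556) → ×s → (-0.67539,0.95188) → (-0.68,0.95)
v3: (0.5,1) → rotate → (1.10490,0.17089) → ×s → (1.28957,0.19945) → (1.29,0.20)
v4: (4.5,4) → rotate → (5.86626,-1.35534) → ×s → (6.84677,-1.58187) → (6.85,-1.58)
v5: (5,5) → rotate → (6.97116,-1.18445) → ×s → (8.13634,-1.38242) → (8.14,-1.38)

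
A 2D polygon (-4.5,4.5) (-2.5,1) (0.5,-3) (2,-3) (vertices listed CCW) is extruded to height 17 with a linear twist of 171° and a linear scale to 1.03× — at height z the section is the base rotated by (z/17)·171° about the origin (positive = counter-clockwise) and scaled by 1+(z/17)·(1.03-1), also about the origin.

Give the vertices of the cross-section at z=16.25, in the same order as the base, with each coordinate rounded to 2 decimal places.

Cross-section at z=16.25: (3.12,-5.76) (2.17,-1.72) (0.39,3.10) (-1.09,3.54)

t = z/height = 16.25/17 = 0.955882
s = 1 + (scale-1)·z/height = 1 + (1.03-1)·16.25/17 = 1.028676
θ = twist·z/height = 171°·16.25/17 = 163.4559° = 2.852843 rad
cos θ = -0.958601, sin θ = 0.284754 (intermediates below are computed at full precision and shown rounded to 5 d.p.)
v1: (-4.5,4.5) → rotate → (3.03231,-5.59509) → ×s → (3.11927,-5.75554) → (3.12,-5.76)
v2: (-2.5,1) → rotate → (2.11175,-1.67048) → ×s → (2.17231,-1.71839) → (2.17,-1.72)
v3: (0.5,-3) → rotate → (0.37496,3.01818) → ×s → (0.38571,3.10473) → (0.39,3.10)
v4: (2,-3) → rotate → (-1.06294,3.44531) → ×s → (-1.09342,3.54411) → (-1.09,3.54)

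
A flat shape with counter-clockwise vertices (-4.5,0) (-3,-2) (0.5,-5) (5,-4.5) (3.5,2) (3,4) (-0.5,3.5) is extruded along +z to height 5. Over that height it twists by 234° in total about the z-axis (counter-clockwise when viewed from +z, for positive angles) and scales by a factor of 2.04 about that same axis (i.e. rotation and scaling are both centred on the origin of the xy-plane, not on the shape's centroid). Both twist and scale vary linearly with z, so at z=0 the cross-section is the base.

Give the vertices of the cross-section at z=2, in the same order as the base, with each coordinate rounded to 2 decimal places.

t = z/height = 2/5 = 0.4
s = 1 + (scale-1)·z/height = 1 + (2.04-1)·2/5 = 1.416000
θ = twist·z/height = 234°·2/5 = 93.6000° = 1.633628 rad
cos θ = -0.062791, sin θ = 0.998027 (intermediates below are computed at full precision and shown rounded to 5 d.p.)
v1: (-4.5,0) → rotate → (0.28256,-4.49112) → ×s → (0.40010,-6.35943) → (0.40,-6.36)
v2: (-3,-2) → rotate → (2.18443,-2.86850) → ×s → (3.09315,-4.06179) → (3.09,-4.06)
v3: (0.5,-5) → rotate → (4.95874,0.81297) → ×s → (7.02157,1.15116) → (7.02,1.15)
v4: (5,-4.5) → rotate → (4.17717,5.27269) → ×s → (5.91487,7.46613) → (5.91,7.47)
v5: (3.5,2) → rotate → (-2.21582,3.36751) → ×s → (-3.13760,4.76840) → (-3.14,4.77)
v6: (3,4) → rotate → (-4.18048,2.74292) → ×s → (-5.91956,3.88397) → (-5.92,3.88)
v7: (-0.5,3.5) → rotate → (-3.46170,-0.71878) → ×s → (-4.90176,-1.01779) → (-4.90,-1.02)

Cross-section at z=2: (0.40,-6.36) (3.09,-4.06) (7.02,1.15) (5.91,7.47) (-3.14,4.77) (-5.92,3.88) (-4.90,-1.02)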